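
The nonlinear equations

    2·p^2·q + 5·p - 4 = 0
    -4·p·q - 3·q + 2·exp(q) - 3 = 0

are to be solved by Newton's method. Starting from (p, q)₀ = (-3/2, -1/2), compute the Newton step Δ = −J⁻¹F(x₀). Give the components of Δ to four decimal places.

At (-3/2, -1/2): F = (-13.7500, -3.286939).
Jacobian J = [[4·p·q + 5, 2·p^2], [-4·q, -4·p + 2·exp(q) - 3]].
At the point, J = [[8.0000, 4.5000], [2.0000, 4.213061]] (det J = 24.704491).
Solving J·Δ = −F gives Δ = (1.7462, -0.0488).

(1.7462, -0.0488)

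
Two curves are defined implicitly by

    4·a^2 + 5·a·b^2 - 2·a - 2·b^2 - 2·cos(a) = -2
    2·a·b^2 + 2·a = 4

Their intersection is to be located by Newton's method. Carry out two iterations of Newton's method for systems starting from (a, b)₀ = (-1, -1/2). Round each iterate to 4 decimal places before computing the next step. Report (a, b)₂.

(0.2697, 2.6964)

At (-1, -1/2): F = (5.169395, -6.5000).
Jacobian J = [[8·a + 5·b^2 + 2·sin(a) - 2, 10·a·b - 4·b], [2·b^2 + 2, 4·a·b]].
At the point, J = [[-10.432942, 7.0000], [2.5000, 2.0000]] (det J = -38.365884).
Solving J·Δ = −F gives Δ = (1.4554, 1.4307).
Then the next iterate is (a, b)₁ = (0.4554, 0.9307).
Round to (0.4554, 0.9307) and repeat: F = (0.362524, -2.300263), J = [[6.853856, 0.515608], [3.732405, 1.695363]].
Δ = (-0.1857, 1.7657), so (a, b)₂ = (0.2697, 2.6964).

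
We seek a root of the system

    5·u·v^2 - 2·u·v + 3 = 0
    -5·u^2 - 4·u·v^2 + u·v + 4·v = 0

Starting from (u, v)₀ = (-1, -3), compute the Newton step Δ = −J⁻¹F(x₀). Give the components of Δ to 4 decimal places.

(2.1259, -1.8881)

At (-1, -3): F = (-48.0000, 22.0000).
Jacobian J = [[5·v^2 - 2·v, 10·u·v - 2·u], [-10·u - 4·v^2 + v, -8·u·v + u + 4]].
At the point, J = [[51.0000, 32.0000], [-29.0000, -21.0000]] (det J = -143.0000).
Solving J·Δ = −F gives Δ = (2.1259, -1.8881).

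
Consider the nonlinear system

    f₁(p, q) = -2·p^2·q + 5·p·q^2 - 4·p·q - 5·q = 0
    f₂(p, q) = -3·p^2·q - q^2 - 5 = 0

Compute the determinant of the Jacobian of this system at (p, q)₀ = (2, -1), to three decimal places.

322.000

J = [[-4·p·q + 5·q^2 - 4·q, -2·p^2 + 10·p·q - 4·p - 5], [-6·p·q, -3·p^2 - 2·q]].
At the point, J = [[17.000, -41.000], [12.000, -10.000]].
det J = 322.000.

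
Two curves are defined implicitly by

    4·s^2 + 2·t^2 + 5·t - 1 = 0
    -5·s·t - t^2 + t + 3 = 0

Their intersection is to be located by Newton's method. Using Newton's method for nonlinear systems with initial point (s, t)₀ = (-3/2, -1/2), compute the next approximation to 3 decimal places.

At (-3/2, -1/2): F = (6.000, -1.500).
Jacobian J = [[8·s, 4·t + 5], [-5·t, -5·s - 2·t + 1]].
At the point, J = [[-12.000, 3.000], [2.500, 9.500]] (det J = -121.500).
Solving J·Δ = −F gives Δ = (0.506, 0.025).
Then the next iterate is (s, t)₁ = (-0.994, -0.475).

(-0.994, -0.475)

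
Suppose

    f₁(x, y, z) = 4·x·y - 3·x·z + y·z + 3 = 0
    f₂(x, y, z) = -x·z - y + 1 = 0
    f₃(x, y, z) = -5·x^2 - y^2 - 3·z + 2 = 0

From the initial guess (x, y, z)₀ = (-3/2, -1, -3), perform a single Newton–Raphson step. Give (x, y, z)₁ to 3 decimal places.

At (-3/2, -1, -3): F = (-1.500, -2.500, -1.250).
Jacobian J = [[4·y - 3·z, 4·x + z, -3·x + y], [-z, -1, -x], [-10·x, -2·y, -3]].
At the point, J = [[5.000, -9.000, 3.500], [3.000, -1.000, 1.500], [15.000, 2.000, -3.000]] (det J = -210.000).
Solving J·Δ = −F gives Δ = (0.298, 0.561, 1.445).
Then the next iterate is (x, y, z)₁ = (-1.202, -0.439, -1.555).

(-1.202, -0.439, -1.555)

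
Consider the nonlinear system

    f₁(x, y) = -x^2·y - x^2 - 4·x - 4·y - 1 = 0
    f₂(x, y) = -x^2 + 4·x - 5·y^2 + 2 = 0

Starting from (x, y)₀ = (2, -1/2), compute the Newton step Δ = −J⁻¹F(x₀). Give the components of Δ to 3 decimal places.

At (2, -1/2): F = (-9.000, 4.750).
Jacobian J = [[-2·x·y - 2·x - 4, -x^2 - 4], [-2·x + 4, -10·y]].
At the point, J = [[-6.000, -8.000], [0.000, 5.000]] (det J = -30.000).
Solving J·Δ = −F gives Δ = (-0.233, -0.950).

(-0.233, -0.950)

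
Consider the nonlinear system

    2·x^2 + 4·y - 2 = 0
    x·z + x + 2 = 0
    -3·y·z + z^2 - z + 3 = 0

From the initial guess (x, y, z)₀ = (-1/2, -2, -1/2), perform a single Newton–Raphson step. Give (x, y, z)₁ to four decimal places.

(-4.3553, -1.5526, -0.8553)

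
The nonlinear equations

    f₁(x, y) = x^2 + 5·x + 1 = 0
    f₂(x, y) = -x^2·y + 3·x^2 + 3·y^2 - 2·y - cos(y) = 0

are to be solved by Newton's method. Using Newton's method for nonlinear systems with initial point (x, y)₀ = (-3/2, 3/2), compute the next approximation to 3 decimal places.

At (-3/2, 3/2): F = (-4.250, 7.05426).
Jacobian J = [[2·x + 5, 0], [-2·x·y + 6·x, -x^2 + 6·y + sin(y) - 2]].
At the point, J = [[2.000, 0.000], [-4.500, 5.74749]] (det J = 11.49499).
Solving J·Δ = −F gives Δ = (2.125, 0.436).
Then the next iterate is (x, y)₁ = (0.625, 1.936).

(0.625, 1.936)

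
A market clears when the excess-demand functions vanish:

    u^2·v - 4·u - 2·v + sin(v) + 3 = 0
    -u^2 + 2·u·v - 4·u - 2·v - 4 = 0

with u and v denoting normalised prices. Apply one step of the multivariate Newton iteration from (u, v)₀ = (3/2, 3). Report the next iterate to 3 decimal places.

(3.602, 14.352)

At (3/2, 3): F = (-2.10888, -9.250).
Jacobian J = [[2·u·v - 4, u^2 + cos(v) - 2], [-2·u + 2·v - 4, 2·u - 2]].
At the point, J = [[5.000, -0.73999], [-1.000, 1.000]] (det J = 4.26001).
Solving J·Δ = −F gives Δ = (2.102, 11.352).
Then the next iterate is (u, v)₁ = (3.602, 14.352).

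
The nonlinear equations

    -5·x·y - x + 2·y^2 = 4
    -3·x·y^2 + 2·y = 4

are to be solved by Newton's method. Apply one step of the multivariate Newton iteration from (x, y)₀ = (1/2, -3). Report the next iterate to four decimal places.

(0.0379, -1.9979)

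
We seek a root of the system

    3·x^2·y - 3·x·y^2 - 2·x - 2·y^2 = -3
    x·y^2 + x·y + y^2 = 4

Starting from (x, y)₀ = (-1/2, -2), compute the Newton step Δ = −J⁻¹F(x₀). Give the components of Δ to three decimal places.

At (-1/2, -2): F = (0.500, -1.000).
Jacobian J = [[6·x·y - 3·y^2 - 2, 3·x^2 - 6·x·y - 4·y], [y^2 + y, 2·x·y + x + 2·y]].
At the point, J = [[-8.000, 2.750], [2.000, -2.500]] (det J = 14.500).
Solving J·Δ = −F gives Δ = (-0.103, -0.483).

(-0.103, -0.483)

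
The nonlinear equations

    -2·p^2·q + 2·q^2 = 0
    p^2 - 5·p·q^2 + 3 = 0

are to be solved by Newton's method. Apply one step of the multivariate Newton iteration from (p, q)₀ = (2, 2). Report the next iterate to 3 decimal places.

At (2, 2): F = (-8.000, -33.000).
Jacobian J = [[-4·p·q, -2·p^2 + 4·q], [2·p - 5·q^2, -10·p·q]].
At the point, J = [[-16.000, 0.000], [-16.000, -40.000]] (det J = 640.000).
Solving J·Δ = −F gives Δ = (-0.500, -0.625).
Then the next iterate is (p, q)₁ = (1.500, 1.375).

(1.500, 1.375)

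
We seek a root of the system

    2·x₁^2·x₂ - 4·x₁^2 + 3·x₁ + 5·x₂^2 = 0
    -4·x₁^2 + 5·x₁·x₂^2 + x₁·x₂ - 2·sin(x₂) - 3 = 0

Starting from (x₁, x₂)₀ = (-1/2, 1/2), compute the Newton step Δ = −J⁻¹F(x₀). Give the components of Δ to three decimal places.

(0.612, -0.486)

At (-1/2, 1/2): F = (-1.000, -5.83385).
Jacobian J = [[4·x₁·x₂ - 8·x₁ + 3, 2·x₁^2 + 10·x₂], [-8·x₁ + 5·x₂^2 + x₂, 10·x₁·x₂ + x₁ - 2·cos(x₂)]].
At the point, J = [[6.000, 5.500], [5.750, -4.75517]] (det J = -60.15599).
Solving J·Δ = −F gives Δ = (0.612, -0.486).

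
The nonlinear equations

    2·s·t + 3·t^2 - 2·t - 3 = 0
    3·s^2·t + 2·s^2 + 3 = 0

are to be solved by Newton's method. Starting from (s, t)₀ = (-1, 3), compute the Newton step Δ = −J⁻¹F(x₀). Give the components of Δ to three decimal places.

(0.491, -1.067)

At (-1, 3): F = (12.000, 14.000).
Jacobian J = [[2·t, 2·s + 6·t - 2], [6·s·t + 4·s, 3·s^2]].
At the point, J = [[6.000, 14.000], [-22.000, 3.000]] (det J = 326.000).
Solving J·Δ = −F gives Δ = (0.491, -1.067).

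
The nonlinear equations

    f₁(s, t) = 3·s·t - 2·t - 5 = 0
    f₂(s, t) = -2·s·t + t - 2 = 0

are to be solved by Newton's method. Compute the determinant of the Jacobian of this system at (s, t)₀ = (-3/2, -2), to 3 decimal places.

J = [[3·t, 3·s - 2], [-2·t, -2·s + 1]].
At the point, J = [[-6.000, -6.500], [4.000, 4.000]].
det J = 2.000.

2.000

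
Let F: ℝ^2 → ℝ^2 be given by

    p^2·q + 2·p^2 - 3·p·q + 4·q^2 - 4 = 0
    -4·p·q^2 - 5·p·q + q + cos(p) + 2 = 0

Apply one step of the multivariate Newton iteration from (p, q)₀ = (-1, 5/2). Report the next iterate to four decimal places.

(-0.6385, 1.3735)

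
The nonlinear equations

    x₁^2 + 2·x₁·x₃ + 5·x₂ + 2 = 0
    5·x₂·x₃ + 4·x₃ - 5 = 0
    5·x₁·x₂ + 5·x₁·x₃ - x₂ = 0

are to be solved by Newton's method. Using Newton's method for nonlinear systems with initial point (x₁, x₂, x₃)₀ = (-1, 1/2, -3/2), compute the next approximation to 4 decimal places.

At (-1, 1/2, -3/2): F = (8.5000, -14.7500, 4.5000).
Jacobian J = [[2·x₁ + 2·x₃, 5, 2·x₁], [0, 5·x₃, 5·x₂ + 4], [5·x₂ + 5·x₃, 5·x₁ - 1, 5·x₁]].
At the point, J = [[-5.0000, 5.0000, -2.0000], [0.0000, -7.5000, 6.5000], [-5.0000, -6.0000, -5.0000]] (det J = -470.0000).
Solving J·Δ = −F gives Δ = (0.3899, -0.7473, 1.4069).
Then the next iterate is (x₁, x₂, x₃)₁ = (-0.6101, -0.2473, -0.0931).

(-0.6101, -0.2473, -0.0931)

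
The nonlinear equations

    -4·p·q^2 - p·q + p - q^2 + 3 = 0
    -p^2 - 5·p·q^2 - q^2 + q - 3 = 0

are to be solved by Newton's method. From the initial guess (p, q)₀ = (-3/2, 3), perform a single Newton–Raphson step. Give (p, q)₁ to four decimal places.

(-0.1390, 3.0228)

At (-3/2, 3): F = (51.0000, 56.2500).
Jacobian J = [[-4·q^2 - q + 1, -8·p·q - p - 2·q], [-2·p - 5·q^2, -10·p·q - 2·q + 1]].
At the point, J = [[-38.0000, 31.5000], [-42.0000, 40.0000]] (det J = -197.0000).
Solving J·Δ = −F gives Δ = (1.3610, 0.0228).
Then the next iterate is (p, q)₁ = (-0.1390, 3.0228).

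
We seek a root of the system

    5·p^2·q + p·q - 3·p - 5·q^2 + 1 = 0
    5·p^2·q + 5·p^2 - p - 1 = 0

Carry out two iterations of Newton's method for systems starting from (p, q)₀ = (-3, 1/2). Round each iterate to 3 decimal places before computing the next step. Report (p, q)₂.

(-1.255, -0.377)

At (-3, 1/2): F = (29.750, 69.500).
Jacobian J = [[10·p·q + q - 3, 5·p^2 + p - 10·q], [10·p·q + 10·p - 1, 5·p^2]].
At the point, J = [[-17.500, 37.000], [-46.000, 45.000]] (det J = 914.500).
Solving J·Δ = −F gives Δ = (1.348, -0.166).
Then the next iterate is (p, q)₁ = (-1.652, 0.334).
Round to (-1.652, 0.334) and repeat: F = (9.40406, 18.85512), J = [[-8.18368, 8.65352], [-23.03768, 13.64552]].
Δ = (0.397, -0.711), so (p, q)₂ = (-1.255, -0.377).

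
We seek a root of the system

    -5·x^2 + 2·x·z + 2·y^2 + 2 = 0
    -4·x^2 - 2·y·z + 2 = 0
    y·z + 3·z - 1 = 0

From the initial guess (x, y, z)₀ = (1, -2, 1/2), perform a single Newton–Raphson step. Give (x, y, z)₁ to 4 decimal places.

(0.9333, -1.1556, 0.5778)

At (1, -2, 1/2): F = (6.0000, 0.0000, -0.5000).
Jacobian J = [[-10·x + 2·z, 4·y, 2·x], [-8·x, -2·z, -2·y], [0, z, y + 3]].
At the point, J = [[-9.0000, -8.0000, 2.0000], [-8.0000, -1.0000, 4.0000], [0.0000, 0.5000, 1.0000]] (det J = -45.0000).
Solving J·Δ = −F gives Δ = (-0.0667, 0.8444, 0.0778).
Then the next iterate is (x, y, z)₁ = (0.9333, -1.1556, 0.5778).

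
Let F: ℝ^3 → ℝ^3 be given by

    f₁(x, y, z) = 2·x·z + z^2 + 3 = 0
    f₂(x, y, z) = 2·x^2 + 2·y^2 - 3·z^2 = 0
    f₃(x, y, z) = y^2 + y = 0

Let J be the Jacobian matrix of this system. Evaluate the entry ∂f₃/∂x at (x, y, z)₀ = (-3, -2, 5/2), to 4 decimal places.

0.0000

∂f₃/∂x = 0.
At (-3, -2, 5/2) this is 0.0000.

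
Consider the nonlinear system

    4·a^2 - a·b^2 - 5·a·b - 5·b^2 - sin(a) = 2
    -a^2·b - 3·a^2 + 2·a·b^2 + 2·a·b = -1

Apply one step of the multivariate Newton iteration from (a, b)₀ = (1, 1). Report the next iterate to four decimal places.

(0.4694, 0.3755)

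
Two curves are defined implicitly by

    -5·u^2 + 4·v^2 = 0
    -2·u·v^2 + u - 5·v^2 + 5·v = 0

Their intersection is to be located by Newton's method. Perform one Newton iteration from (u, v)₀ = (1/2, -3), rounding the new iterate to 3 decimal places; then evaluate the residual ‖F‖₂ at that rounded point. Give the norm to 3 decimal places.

At (1/2, -3): F = (34.750, -68.500).
Jacobian J = [[-10·u, 8·v], [-2·v^2 + 1, -4·u·v - 10·v + 5]].
At the point, J = [[-5.000, -24.000], [-17.000, 41.000]] (det J = -613.000).
Solving J·Δ = −F gives Δ = (-0.358, 1.522).
Then the next iterate is (u, v)₁ = (0.142, -1.478).
Re-evaluating at (0.142, -1.478): F = (8.63712, -18.79081), so ‖F‖₂ = 20.681.

20.681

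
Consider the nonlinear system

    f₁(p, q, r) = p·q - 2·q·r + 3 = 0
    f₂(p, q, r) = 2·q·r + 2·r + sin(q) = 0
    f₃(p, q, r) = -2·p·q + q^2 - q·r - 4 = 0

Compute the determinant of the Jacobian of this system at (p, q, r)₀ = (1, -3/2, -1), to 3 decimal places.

J = [[q, p - 2·r, -2·q], [0, 2·r + cos(q), 2·q + 2], [-2·q, -2·p + 2·q - r, -q]].
At the point, J = [[-1.500, 3.000, 3.000], [0.000, -1.92926, -1.000], [3.000, -4.000, 1.500]].
det J = 18.704.

18.704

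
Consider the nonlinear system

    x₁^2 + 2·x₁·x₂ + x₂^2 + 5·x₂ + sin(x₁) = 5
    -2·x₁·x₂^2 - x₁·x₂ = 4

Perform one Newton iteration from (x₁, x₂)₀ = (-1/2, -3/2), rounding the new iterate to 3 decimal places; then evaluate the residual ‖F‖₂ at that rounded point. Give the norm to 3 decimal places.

3.753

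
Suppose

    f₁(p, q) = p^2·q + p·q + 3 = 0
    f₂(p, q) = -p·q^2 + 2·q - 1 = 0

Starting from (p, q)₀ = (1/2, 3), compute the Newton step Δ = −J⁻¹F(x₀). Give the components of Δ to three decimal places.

(7.500, -67.000)

At (1/2, 3): F = (5.250, 0.500).
Jacobian J = [[2·p·q + q, p^2 + p], [-q^2, -2·p·q + 2]].
At the point, J = [[6.000, 0.750], [-9.000, -1.000]] (det J = 0.750).
Solving J·Δ = −F gives Δ = (7.500, -67.000).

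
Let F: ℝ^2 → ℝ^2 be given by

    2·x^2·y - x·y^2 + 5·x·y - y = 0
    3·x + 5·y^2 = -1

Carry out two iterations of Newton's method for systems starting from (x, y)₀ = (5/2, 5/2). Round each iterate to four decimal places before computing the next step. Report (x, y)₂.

At (5/2, 5/2): F = (44.3750, 39.7500).
Jacobian J = [[4·x·y - y^2 + 5·y, 2·x^2 - 2·x·y + 5·x - 1], [3, 10·y]].
At the point, J = [[31.2500, 11.5000], [3.0000, 25.0000]] (det J = 746.7500).
Solving J·Δ = −F gives Δ = (-0.8735, -1.4852).
Then the next iterate is (x, y)₁ = (1.6265, 1.0148).
Round to (1.6265, 1.0148) and repeat: F = (10.932372, 11.028595), J = [[10.646470, 9.122360], [3.0000, 10.1480]].
Δ = (-0.1281, -1.0489), so (x, y)₂ = (1.4984, -0.0341).

(1.4984, -0.0341)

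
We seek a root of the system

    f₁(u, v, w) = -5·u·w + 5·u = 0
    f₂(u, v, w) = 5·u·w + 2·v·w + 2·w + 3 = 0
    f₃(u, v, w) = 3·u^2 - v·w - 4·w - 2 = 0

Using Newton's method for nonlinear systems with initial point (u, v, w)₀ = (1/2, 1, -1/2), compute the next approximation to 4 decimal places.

(0.0714, 3.2143, -0.2857)

At (1/2, 1, -1/2): F = (3.7500, -0.2500, 1.2500).
Jacobian J = [[-5·w + 5, 0, -5·u], [5·w, 2·w, 5·u + 2·v + 2], [6·u, -w, -v - 4]].
At the point, J = [[7.5000, 0.0000, -2.5000], [-2.5000, -1.0000, 6.5000], [3.0000, 0.5000, -5.0000]] (det J = 8.7500).
Solving J·Δ = −F gives Δ = (-0.4286, 2.2143, 0.2143).
Then the next iterate is (u, v, w)₁ = (0.0714, 3.2143, -0.2857).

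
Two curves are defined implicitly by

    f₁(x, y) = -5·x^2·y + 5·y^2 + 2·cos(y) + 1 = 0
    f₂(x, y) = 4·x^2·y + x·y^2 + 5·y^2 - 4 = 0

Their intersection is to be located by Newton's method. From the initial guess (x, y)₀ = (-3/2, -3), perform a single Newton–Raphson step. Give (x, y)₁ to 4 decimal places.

At (-3/2, -3): F = (77.770015, 0.5000).
Jacobian J = [[-10·x·y, -5·x^2 + 10·y - 2·sin(y)], [8·x·y + y^2, 4·x^2 + 2·x·y + 10·y]].
At the point, J = [[-45.0000, -40.967760], [45.0000, -12.0000]] (det J = 2383.549199).
Solving J·Δ = −F gives Δ = (0.3829, 1.4777).
Then the next iterate is (x, y)₁ = (-1.1171, -1.5223).

(-1.1171, -1.5223)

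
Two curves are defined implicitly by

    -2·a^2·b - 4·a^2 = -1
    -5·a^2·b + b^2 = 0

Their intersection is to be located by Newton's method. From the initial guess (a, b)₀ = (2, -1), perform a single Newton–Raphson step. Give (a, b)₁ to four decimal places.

At (2, -1): F = (-7.0000, 21.0000).
Jacobian J = [[-4·a·b - 8·a, -2·a^2], [-10·a·b, -5·a^2 + 2·b]].
At the point, J = [[-8.0000, -8.0000], [20.0000, -22.0000]] (det J = 336.0000).
Solving J·Δ = −F gives Δ = (-0.9583, 0.0833).
Then the next iterate is (a, b)₁ = (1.0417, -0.9167).

(1.0417, -0.9167)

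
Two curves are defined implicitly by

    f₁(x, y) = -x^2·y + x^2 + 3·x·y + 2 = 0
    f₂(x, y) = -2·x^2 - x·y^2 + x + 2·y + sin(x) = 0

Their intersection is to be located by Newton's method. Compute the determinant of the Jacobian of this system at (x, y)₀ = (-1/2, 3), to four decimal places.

J = [[-2·x·y + 2·x + 3·y, -x^2 + 3·x], [-4·x - y^2 + cos(x) + 1, -2·x·y + 2]].
At the point, J = [[11.0000, -1.7500], [-5.122417, 5.0000]].
det J = 46.0358.

46.0358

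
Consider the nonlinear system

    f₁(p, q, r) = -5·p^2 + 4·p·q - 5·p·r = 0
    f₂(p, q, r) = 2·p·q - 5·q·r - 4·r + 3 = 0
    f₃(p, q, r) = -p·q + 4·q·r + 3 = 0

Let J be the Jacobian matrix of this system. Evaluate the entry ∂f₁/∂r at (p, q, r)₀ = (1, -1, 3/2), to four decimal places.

-5.0000

∂f₁/∂r = -5·p.
At (1, -1, 3/2) this is -5.0000.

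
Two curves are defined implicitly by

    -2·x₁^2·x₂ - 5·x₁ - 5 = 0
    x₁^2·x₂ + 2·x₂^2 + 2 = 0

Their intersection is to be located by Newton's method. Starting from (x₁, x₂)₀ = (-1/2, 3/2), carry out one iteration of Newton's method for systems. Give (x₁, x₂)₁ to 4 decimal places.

At (-1/2, 3/2): F = (-3.2500, 6.8750).
Jacobian J = [[-4·x₁·x₂ - 5, -2·x₁^2], [2·x₁·x₂, x₁^2 + 4·x₂]].
At the point, J = [[-2.0000, -0.5000], [-1.5000, 6.2500]] (det J = -13.2500).
Solving J·Δ = −F gives Δ = (-1.2736, -1.4057).
Then the next iterate is (x₁, x₂)₁ = (-1.7736, 0.0943).

(-1.7736, 0.0943)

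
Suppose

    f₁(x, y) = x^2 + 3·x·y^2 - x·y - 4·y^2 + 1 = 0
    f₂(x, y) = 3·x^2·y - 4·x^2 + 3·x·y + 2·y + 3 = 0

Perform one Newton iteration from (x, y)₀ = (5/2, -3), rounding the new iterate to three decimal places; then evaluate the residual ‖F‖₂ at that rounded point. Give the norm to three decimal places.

At (5/2, -3): F = (46.250, -106.750).
Jacobian J = [[2·x + 3·y^2 - y, 6·x·y - x - 8·y], [6·x·y - 8·x + 3·y, 3·x^2 + 3·x + 2]].
At the point, J = [[35.000, -23.500], [-74.000, 28.250]] (det J = -750.250).
Solving J·Δ = −F gives Δ = (-1.602, -0.418).
Then the next iterate is (x, y)₁ = (0.898, -3.418).
Re-evaluating at (0.898, -3.418): F = (-10.38187, -24.53857), so ‖F‖₂ = 26.644.

26.644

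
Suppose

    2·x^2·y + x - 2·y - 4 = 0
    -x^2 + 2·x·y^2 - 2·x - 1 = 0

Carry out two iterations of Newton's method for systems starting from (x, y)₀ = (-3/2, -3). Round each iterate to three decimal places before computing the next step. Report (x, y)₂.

At (-3/2, -3): F = (-13.000, -27.250).
Jacobian J = [[4·x·y + 1, 2·x^2 - 2], [-2·x + 2·y^2 - 2, 4·x·y]].
At the point, J = [[19.000, 2.500], [19.000, 18.000]] (det J = 294.500).
Solving J·Δ = −F gives Δ = (0.563, 0.919).
Then the next iterate is (x, y)₁ = (-0.937, -2.081).
Round to (-0.937, -2.081) and repeat: F = (-4.42911, -8.11944), J = [[8.79959, -0.24406], [8.53512, 7.79959]].
Δ = (0.517, 0.476), so (x, y)₂ = (-0.420, -1.605).

(-0.420, -1.605)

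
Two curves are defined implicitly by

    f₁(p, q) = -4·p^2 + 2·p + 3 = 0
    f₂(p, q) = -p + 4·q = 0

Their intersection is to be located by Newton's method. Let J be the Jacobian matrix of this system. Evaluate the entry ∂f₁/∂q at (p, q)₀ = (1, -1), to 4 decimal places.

∂f₁/∂q = 0.
At (1, -1) this is 0.0000.

0.0000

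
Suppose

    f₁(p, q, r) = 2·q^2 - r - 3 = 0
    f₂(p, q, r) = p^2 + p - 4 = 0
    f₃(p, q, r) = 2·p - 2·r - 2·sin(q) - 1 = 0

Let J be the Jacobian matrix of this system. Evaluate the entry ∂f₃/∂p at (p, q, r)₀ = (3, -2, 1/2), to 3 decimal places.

2.000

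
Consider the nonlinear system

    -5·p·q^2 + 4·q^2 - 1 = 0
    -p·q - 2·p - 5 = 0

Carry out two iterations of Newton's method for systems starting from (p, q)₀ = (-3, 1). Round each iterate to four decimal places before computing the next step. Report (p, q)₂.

(-2.0972, 0.3723)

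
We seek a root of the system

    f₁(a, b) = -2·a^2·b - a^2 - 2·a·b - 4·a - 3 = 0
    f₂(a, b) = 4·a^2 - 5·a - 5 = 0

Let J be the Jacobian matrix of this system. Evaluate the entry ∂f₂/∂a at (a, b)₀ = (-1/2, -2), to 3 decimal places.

-9.000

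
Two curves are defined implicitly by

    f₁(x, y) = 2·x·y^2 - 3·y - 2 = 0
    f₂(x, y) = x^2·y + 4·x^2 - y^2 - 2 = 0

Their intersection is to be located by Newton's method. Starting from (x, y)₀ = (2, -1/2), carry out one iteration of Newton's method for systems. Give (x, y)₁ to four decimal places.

(1.1567, -0.4888)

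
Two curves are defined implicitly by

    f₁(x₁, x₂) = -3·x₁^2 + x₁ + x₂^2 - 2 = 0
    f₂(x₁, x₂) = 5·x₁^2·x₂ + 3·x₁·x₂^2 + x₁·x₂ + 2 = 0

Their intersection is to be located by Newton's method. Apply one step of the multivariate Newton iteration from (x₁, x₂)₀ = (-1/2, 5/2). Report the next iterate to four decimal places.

(-0.3975, 1.8180)

At (-1/2, 5/2): F = (3.0000, -5.5000).
Jacobian J = [[-6·x₁ + 1, 2·x₂], [10·x₁·x₂ + 3·x₂^2 + x₂, 5·x₁^2 + 6·x₁·x₂ + x₁]].
At the point, J = [[4.0000, 5.0000], [8.7500, -6.7500]] (det J = -70.7500).
Solving J·Δ = −F gives Δ = (0.1025, -0.6820).
Then the next iterate is (x₁, x₂)₁ = (-0.3975, 1.8180).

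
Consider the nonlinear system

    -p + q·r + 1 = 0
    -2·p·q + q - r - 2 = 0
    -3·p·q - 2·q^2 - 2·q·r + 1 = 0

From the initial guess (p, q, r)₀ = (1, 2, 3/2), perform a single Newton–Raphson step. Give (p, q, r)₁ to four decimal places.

(0.1421, 1.4421, -0.0105)

At (1, 2, 3/2): F = (3.0000, -5.5000, -19.0000).
Jacobian J = [[-1, r, q], [-2·q, -2·p + 1, -1], [-3·q, -3·p - 4·q - 2·r, -2·q]].
At the point, J = [[-1.0000, 1.5000, 2.0000], [-4.0000, -1.0000, -1.0000], [-6.0000, -14.0000, -4.0000]] (det J = 95.0000).
Solving J·Δ = −F gives Δ = (-0.8579, -0.5579, -1.5105).
Then the next iterate is (p, q, r)₁ = (0.1421, 1.4421, -0.0105).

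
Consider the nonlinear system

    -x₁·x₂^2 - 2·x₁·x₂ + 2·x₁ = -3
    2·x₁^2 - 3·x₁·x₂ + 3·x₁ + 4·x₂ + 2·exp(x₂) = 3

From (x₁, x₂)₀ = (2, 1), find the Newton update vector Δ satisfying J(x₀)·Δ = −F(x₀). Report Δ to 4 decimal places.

At (2, 1): F = (1.0000, 14.436564).
Jacobian J = [[-x₂^2 - 2·x₂ + 2, -2·x₁·x₂ - 2·x₁], [4·x₁ - 3·x₂ + 3, -3·x₁ + 2·exp(x₂) + 4]].
At the point, J = [[-1.0000, -8.0000], [8.0000, 3.436564]] (det J = 60.563436).
Solving J·Δ = −F gives Δ = (-1.9637, 0.3705).

(-1.9637, 0.3705)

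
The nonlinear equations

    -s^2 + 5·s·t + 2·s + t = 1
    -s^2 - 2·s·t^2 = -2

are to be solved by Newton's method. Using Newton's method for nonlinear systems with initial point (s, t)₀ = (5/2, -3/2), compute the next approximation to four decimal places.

(-1.8846, -3.2436)

At (5/2, -3/2): F = (-22.5000, -15.5000).
Jacobian J = [[-2·s + 5·t + 2, 5·s + 1], [-2·s - 2·t^2, -4·s·t]].
At the point, J = [[-10.5000, 13.5000], [-9.5000, 15.0000]] (det J = -29.2500).
Solving J·Δ = −F gives Δ = (-4.3846, -1.7436).
Then the next iterate is (s, t)₁ = (-1.8846, -3.2436).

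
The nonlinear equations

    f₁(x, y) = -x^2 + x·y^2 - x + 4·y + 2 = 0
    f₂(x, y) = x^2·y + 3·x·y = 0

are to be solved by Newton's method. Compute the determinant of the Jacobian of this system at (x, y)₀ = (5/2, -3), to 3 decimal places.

J = [[-2·x + y^2 - 1, 2·x·y + 4], [2·x·y + 3·y, x^2 + 3·x]].
At the point, J = [[3.000, -11.000], [-24.000, 13.750]].
det J = -222.750.

-222.750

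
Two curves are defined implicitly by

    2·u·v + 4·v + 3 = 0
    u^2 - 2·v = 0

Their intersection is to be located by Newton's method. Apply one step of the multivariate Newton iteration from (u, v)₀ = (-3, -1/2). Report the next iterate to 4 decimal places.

At (-3, -1/2): F = (4.0000, 10.0000).
Jacobian J = [[2·v, 2·u + 4], [2·u, -2]].
At the point, J = [[-1.0000, -2.0000], [-6.0000, -2.0000]] (det J = -10.0000).
Solving J·Δ = −F gives Δ = (1.2000, 1.4000).
Then the next iterate is (u, v)₁ = (-1.8000, 0.9000).

(-1.8000, 0.9000)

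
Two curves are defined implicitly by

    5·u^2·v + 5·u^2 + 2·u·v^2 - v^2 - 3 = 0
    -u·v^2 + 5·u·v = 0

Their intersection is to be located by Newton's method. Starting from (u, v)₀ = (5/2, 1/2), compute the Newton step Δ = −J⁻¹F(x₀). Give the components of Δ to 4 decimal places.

(-0.8330, -0.3751)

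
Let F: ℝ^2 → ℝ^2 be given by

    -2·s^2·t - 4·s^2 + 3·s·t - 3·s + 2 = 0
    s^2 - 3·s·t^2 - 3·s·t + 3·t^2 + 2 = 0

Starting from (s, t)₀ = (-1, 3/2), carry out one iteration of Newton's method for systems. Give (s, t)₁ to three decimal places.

At (-1, 3/2): F = (-6.500, 21.000).
Jacobian J = [[-4·s·t - 8·s + 3·t - 3, -2·s^2 + 3·s], [2·s - 3·t^2 - 3·t, -6·s·t - 3·s + 6·t]].
At the point, J = [[15.500, -5.000], [-13.250, 21.000]] (det J = 259.250).
Solving J·Δ = −F gives Δ = (0.122, -0.923).
Then the next iterate is (s, t)₁ = (-0.878, 0.577).

(-0.878, 0.577)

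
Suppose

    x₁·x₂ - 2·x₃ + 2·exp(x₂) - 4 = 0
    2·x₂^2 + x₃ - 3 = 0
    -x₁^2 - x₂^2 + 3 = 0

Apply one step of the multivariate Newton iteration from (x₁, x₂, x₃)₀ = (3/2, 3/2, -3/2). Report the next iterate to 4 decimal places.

(1.4514, 1.0486, 1.2085)

At (3/2, 3/2, -3/2): F = (10.213378, 0.0000, -1.5000).
Jacobian J = [[x₂, x₁ + 2·exp(x₂), -2], [0, 4·x₂, 1], [-2·x₁, -2·x₂, 0]].
At the point, J = [[1.5000, 10.463378, -2.0000], [0.0000, 6.0000, 1.0000], [-3.0000, -3.0000, 0.0000]] (det J = -62.890134).
Solving J·Δ = −F gives Δ = (-0.0486, -0.4514, 2.7085).
Then the next iterate is (x₁, x₂, x₃)₁ = (1.4514, 1.0486, 1.2085).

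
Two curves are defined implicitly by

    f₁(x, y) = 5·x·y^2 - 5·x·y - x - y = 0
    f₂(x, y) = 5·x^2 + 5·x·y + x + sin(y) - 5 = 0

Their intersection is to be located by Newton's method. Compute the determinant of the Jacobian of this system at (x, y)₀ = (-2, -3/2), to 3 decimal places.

J = [[5·y^2 - 5·y - 1, 10·x·y - 5·x - 1], [10·x + 5·y + 1, 5·x + cos(y)]].
At the point, J = [[17.750, 39.000], [-26.500, -9.92926]].
det J = 857.256.

857.256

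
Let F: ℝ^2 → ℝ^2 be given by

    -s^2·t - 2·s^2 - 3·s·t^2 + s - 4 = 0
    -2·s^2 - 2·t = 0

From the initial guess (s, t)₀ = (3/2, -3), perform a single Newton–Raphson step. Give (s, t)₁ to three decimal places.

At (3/2, -3): F = (-40.750, 1.500).
Jacobian J = [[-2·s·t - 4·s - 3·t^2 + 1, -s^2 - 6·s·t], [-4·s, -2]].
At the point, J = [[-23.000, 24.750], [-6.000, -2.000]] (det J = 194.500).
Solving J·Δ = −F gives Δ = (-0.228, 1.434).
Then the next iterate is (s, t)₁ = (1.272, -1.566).

(1.272, -1.566)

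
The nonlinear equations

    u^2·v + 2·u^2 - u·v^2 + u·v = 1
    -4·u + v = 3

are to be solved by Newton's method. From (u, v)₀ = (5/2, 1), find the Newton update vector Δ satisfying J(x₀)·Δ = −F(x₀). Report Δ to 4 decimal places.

(-2.0917, 3.6333)

At (5/2, 1): F = (17.7500, -12.0000).
Jacobian J = [[2·u·v + 4·u - v^2 + v, u^2 - 2·u·v + u], [-4, 1]].
At the point, J = [[15.0000, 3.7500], [-4.0000, 1.0000]] (det J = 30.0000).
Solving J·Δ = −F gives Δ = (-2.0917, 3.6333).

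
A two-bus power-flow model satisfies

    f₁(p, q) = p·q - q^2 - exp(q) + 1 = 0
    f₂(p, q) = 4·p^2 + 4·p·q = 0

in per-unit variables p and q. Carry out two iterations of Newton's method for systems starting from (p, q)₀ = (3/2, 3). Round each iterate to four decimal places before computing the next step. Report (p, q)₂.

(0.3058, 1.0417)

At (3/2, 3): F = (-23.585537, 27.0000).
Jacobian J = [[q, p - 2·q - exp(q)], [8·p + 4·q, 4·p]].
At the point, J = [[3.0000, -24.585537], [24.0000, 6.0000]] (det J = 608.052886).
Solving J·Δ = −F gives Δ = (-0.8590, -1.0641).
Then the next iterate is (p, q)₁ = (0.6410, 1.9359).
Round to (0.6410, 1.9359) and repeat: F = (-8.437075, 6.607172), J = [[1.9359, -10.161079], [12.8716, 2.5640]].
Δ = (-0.3352, -0.8942), so (p, q)₂ = (0.3058, 1.0417).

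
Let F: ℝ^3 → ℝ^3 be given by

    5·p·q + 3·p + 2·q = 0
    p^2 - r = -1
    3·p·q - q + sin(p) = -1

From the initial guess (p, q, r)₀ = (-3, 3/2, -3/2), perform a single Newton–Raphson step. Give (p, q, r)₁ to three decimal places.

At (-3, 3/2, -3/2): F = (-28.500, 11.500, -14.14112).
Jacobian J = [[5·q + 3, 5·p + 2, 0], [2·p, 0, -1], [3·q + cos(p), 3·p - 1, 0]].
At the point, J = [[10.500, -13.000, 0.000], [-6.000, 0.000, -1.000], [3.51001, -10.000, 0.000]] (det J = -59.36990).
Solving J·Δ = −F gives Δ = (1.704, -0.816, 1.276).
Then the next iterate is (p, q, r)₁ = (-1.296, 0.684, -0.224).

(-1.296, 0.684, -0.224)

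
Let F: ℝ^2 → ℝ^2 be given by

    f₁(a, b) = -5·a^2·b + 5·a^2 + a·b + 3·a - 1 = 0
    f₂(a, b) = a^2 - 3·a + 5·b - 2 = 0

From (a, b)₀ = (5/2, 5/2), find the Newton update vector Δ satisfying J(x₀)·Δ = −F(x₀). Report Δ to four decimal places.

(0.9299, -2.2220)

At (5/2, 5/2): F = (-34.1250, 9.2500).
Jacobian J = [[-10·a·b + 10·a + b + 3, -5·a^2 + a], [2·a - 3, 5]].
At the point, J = [[-32.0000, -28.7500], [2.0000, 5.0000]] (det J = -102.5000).
Solving J·Δ = −F gives Δ = (0.9299, -2.2220).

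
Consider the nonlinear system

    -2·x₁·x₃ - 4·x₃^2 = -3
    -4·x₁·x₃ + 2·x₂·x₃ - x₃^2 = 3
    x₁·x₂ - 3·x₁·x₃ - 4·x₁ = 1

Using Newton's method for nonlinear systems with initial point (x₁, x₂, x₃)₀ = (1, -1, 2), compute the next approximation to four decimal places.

At (1, -1, 2): F = (-17.0000, -19.0000, -12.0000).
Jacobian J = [[-2·x₃, 0, -2·x₁ - 8·x₃], [-4·x₃, 2·x₃, -4·x₁ + 2·x₂ - 2·x₃], [x₂ - 3·x₃ - 4, x₁, -3·x₁]].
At the point, J = [[-4.0000, 0.0000, -18.0000], [-8.0000, 4.0000, -10.0000], [-11.0000, 1.0000, -3.0000]] (det J = -640.0000).
Solving J·Δ = −F gives Δ = (-0.7625, 1.2875, -0.7750).
Then the next iterate is (x₁, x₂, x₃)₁ = (0.2375, 0.2875, 1.2250).

(0.2375, 0.2875, 1.2250)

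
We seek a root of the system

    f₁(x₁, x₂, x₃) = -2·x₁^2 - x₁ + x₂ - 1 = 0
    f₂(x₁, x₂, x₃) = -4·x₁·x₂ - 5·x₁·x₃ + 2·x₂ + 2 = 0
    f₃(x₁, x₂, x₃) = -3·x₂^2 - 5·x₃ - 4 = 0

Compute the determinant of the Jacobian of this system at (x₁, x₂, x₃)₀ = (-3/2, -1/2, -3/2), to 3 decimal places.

-265.000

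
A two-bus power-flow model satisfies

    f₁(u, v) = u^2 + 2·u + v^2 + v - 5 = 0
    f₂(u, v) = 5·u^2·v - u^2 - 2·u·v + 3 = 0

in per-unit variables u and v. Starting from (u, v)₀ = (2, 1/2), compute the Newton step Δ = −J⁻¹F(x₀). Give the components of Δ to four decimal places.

(-0.5349, -0.2703)

At (2, 1/2): F = (3.7500, 7.0000).
Jacobian J = [[2·u + 2, 2·v + 1], [10·u·v - 2·u - 2·v, 5·u^2 - 2·u]].
At the point, J = [[6.0000, 2.0000], [5.0000, 16.0000]] (det J = 86.0000).
Solving J·Δ = −F gives Δ = (-0.5349, -0.2703).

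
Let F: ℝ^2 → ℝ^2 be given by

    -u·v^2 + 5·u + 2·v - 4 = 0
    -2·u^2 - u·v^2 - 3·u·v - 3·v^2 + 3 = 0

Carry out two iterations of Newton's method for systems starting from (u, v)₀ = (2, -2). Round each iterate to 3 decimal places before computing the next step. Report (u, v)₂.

(1.365, -0.934)

At (2, -2): F = (-6.000, -13.000).
Jacobian J = [[-v^2 + 5, -2·u·v + 2], [-4·u - v^2 - 3·v, -2·u·v - 3·u - 6·v]].
At the point, J = [[1.000, 10.000], [-6.000, 14.000]] (det J = 74.000).
Solving J·Δ = −F gives Δ = (-0.622, 0.662).
Then the next iterate is (u, v)₁ = (1.378, -1.338).
Round to (1.378, -1.338) and repeat: F = (-2.25296, -3.10416), J = [[3.20976, 5.68753], [-3.28824, 7.58153]].
Δ = (-0.013, 0.404), so (u, v)₂ = (1.365, -0.934).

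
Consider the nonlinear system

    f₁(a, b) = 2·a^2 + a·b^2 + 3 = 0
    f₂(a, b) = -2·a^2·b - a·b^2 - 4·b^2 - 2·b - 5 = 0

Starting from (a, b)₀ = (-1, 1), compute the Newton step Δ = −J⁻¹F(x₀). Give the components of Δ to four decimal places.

At (-1, 1): F = (4.0000, -12.0000).
Jacobian J = [[4·a + b^2, 2·a·b], [-4·a·b - b^2, -2·a^2 - 2·a·b - 8·b - 2]].
At the point, J = [[-3.0000, -2.0000], [3.0000, -10.0000]] (det J = 36.0000).
Solving J·Δ = −F gives Δ = (1.7778, -0.6667).

(1.7778, -0.6667)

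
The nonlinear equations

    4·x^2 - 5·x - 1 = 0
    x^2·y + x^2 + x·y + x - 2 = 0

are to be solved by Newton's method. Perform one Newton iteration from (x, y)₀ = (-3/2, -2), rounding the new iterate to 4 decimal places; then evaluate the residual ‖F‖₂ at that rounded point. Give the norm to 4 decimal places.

At (-3/2, -2): F = (15.5000, -2.7500).
Jacobian J = [[8·x - 5, 0], [2·x·y + 2·x + y + 1, x^2 + x]].
At the point, J = [[-17.0000, 0.0000], [2.0000, 0.7500]] (det J = -12.7500).
Solving J·Δ = −F gives Δ = (0.9118, 1.2353).
Then the next iterate is (x, y)₁ = (-0.5882, -0.7647).
Re-evaluating at (-0.5882, -0.7647): F = (3.324917, -2.056995), so ‖F‖₂ = 3.9098.

3.9098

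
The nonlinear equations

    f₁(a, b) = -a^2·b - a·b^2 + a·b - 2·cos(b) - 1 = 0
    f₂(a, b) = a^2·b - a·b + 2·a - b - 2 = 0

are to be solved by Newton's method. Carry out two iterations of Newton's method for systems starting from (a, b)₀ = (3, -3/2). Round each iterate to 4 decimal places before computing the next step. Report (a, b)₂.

(2.7552, -0.9059)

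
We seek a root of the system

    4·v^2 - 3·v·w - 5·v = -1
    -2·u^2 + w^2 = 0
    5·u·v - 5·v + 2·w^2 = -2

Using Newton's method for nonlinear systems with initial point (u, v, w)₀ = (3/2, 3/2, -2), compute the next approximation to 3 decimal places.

At (3/2, 3/2, -2): F = (11.500, -0.500, 13.750).
Jacobian J = [[0, 8·v - 3·w - 5, -3·v], [-4·u, 0, 2·w], [5·v, 5·u - 5, 4·w]].
At the point, J = [[0.000, 13.000, -4.500], [-6.000, 0.000, -4.000], [7.500, 2.500, -8.000]] (det J = -946.500).
Solving J·Δ = −F gives Δ = (-0.683, -0.573, 0.899).
Then the next iterate is (u, v, w)₁ = (0.817, 0.927, -1.101).

(0.817, 0.927, -1.101)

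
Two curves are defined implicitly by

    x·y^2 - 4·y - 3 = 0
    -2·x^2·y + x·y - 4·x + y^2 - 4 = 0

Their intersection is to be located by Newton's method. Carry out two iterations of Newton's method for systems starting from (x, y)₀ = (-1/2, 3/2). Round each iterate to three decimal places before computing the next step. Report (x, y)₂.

(-0.787, 3.580)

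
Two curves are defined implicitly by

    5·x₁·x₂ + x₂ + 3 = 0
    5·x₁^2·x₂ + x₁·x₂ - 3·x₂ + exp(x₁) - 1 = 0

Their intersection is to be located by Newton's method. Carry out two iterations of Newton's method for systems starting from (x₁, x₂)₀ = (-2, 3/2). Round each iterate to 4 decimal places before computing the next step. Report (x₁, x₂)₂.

At (-2, 3/2): F = (-10.5000, 21.635335).
Jacobian J = [[5·x₂, 5·x₁ + 1], [10·x₁·x₂ + x₂ + exp(x₁), 5·x₁^2 + x₁ - 3]].
At the point, J = [[7.5000, -9.0000], [-28.364665, 15.0000]] (det J = -142.781982).
Solving J·Δ = −F gives Δ = (0.2607, -0.9494).
Then the next iterate is (x₁, x₂)₁ = (-1.7393, 0.5506).
Round to (-1.7393, 0.5506) and repeat: F = (-1.237693, 4.894463), J = [[2.7530, -7.6965], [-8.850342, 10.386522]].
Δ = (0.6279, 0.0638), so (x₁, x₂)₂ = (-1.1114, 0.6144).

(-1.1114, 0.6144)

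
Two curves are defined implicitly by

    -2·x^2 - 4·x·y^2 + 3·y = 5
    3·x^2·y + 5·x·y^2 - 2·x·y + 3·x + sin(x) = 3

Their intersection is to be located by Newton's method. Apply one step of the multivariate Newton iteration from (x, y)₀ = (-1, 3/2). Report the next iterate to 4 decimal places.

(-12.5245, -2.7748)

At (-1, 3/2): F = (6.5000, -10.591471).
Jacobian J = [[-4·x - 4·y^2, -8·x·y + 3], [6·x·y + 5·y^2 - 2·y + cos(x) + 3, 3·x^2 + 10·x·y - 2·x]].
At the point, J = [[-5.0000, 15.0000], [2.790302, -10.0000]] (det J = 8.145465).
Solving J·Δ = −F gives Δ = (-11.5245, -4.2748).
Then the next iterate is (x, y)₁ = (-12.5245, -2.7748).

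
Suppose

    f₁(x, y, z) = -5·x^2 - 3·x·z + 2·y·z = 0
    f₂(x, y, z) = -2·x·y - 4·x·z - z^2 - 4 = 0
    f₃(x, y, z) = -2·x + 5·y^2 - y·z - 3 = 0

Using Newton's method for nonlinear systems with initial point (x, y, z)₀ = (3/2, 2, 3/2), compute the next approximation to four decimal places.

(0.7931, 1.1879, 0.1950)

At (3/2, 2, 3/2): F = (-12.0000, -21.2500, 11.0000).
Jacobian J = [[-10·x - 3·z, 2·z, -3·x + 2·y], [-2·y - 4·z, -2·x, -4·x - 2·z], [-2, 10·y - z, -y]].
At the point, J = [[-19.5000, 3.0000, -0.5000], [-10.0000, -3.0000, -9.0000], [-2.0000, 18.5000, -2.0000]] (det J = -3274.2500).
Solving J·Δ = −F gives Δ = (-0.7069, -0.8121, -1.3050).
Then the next iterate is (x, y, z)₁ = (0.7931, 1.1879, 0.1950).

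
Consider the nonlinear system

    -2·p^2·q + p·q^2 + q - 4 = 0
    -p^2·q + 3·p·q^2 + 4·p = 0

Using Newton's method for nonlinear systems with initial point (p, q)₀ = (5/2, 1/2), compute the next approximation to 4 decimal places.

At (5/2, 1/2): F = (-9.1250, 8.7500).
Jacobian J = [[-4·p·q + q^2, -2·p^2 + 2·p·q + 1], [-2·p·q + 3·q^2 + 4, -p^2 + 6·p·q]].
At the point, J = [[-4.7500, -9.0000], [2.2500, 1.2500]] (det J = 14.3125).
Solving J·Δ = −F gives Δ = (-4.7052, 1.4694).
Then the next iterate is (p, q)₁ = (-2.2052, 1.9694).

(-2.2052, 1.9694)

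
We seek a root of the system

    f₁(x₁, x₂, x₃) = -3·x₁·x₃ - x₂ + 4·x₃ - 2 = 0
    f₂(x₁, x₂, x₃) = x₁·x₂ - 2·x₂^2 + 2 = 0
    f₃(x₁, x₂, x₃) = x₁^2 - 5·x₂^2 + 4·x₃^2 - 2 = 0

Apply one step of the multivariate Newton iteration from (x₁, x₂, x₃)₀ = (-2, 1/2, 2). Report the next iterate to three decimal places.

(0.256, 0.907, 1.644)

At (-2, 1/2, 2): F = (17.500, 0.500, 16.750).
Jacobian J = [[-3·x₃, -1, -3·x₁ + 4], [x₂, x₁ - 4·x₂, 0], [2·x₁, -10·x₂, 8·x₃]].
At the point, J = [[-6.000, -1.000, 10.000], [0.500, -4.000, 0.000], [-4.000, -5.000, 16.000]] (det J = 207.000).
Solving J·Δ = −F gives Δ = (2.256, 0.407, -0.356).
Then the next iterate is (x₁, x₂, x₃)₁ = (0.256, 0.907, 1.644).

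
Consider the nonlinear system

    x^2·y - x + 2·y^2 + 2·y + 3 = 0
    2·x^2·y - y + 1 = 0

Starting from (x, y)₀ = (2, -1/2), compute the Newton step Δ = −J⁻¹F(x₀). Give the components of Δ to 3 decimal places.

At (2, -1/2): F = (-1.500, -2.500).
Jacobian J = [[2·x·y - 1, x^2 + 4·y + 2], [4·x·y, 2·x^2 - 1]].
At the point, J = [[-3.000, 4.000], [-4.000, 7.000]] (det J = -5.000).
Solving J·Δ = −F gives Δ = (-0.100, 0.300).

(-0.100, 0.300)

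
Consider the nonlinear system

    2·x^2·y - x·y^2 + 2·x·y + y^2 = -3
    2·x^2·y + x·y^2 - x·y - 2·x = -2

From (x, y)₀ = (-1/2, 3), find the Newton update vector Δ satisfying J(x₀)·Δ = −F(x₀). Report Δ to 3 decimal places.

At (-1/2, 3): F = (15.000, 1.500).
Jacobian J = [[4·x·y - y^2 + 2·y, 2·x^2 - 2·x·y + 2·x + 2·y], [4·x·y + y^2 - y - 2, 2·x^2 + 2·x·y - x]].
At the point, J = [[-9.000, 8.500], [-2.000, -2.000]] (det J = 35.000).
Solving J·Δ = −F gives Δ = (1.221, -0.471).

(1.221, -0.471)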